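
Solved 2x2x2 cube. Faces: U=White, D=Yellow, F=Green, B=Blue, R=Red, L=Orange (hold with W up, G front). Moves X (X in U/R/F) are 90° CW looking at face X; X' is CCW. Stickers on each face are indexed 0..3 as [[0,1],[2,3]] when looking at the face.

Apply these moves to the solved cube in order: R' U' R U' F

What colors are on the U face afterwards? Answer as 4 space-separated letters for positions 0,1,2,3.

After move 1 (R'): R=RRRR U=WBWB F=GWGW D=YGYG B=YBYB
After move 2 (U'): U=BBWW F=OOGW R=GWRR B=RRYB L=YBOO
After move 3 (R): R=RGRW U=BOWW F=OGGG D=YYYR B=WRBB
After move 4 (U'): U=OWBW F=YBGG R=OGRW B=RGBB L=WROO
After move 5 (F): F=GYGB U=OWOR R=BGWW D=ROYR L=WYOY
Query: U face = OWOR

Answer: O W O R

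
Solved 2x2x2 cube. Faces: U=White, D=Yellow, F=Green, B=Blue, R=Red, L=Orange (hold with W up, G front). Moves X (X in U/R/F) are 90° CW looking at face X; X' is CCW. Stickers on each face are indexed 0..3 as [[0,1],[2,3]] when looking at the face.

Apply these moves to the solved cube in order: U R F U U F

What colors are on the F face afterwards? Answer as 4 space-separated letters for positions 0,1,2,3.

Answer: Y W Y O

Derivation:
After move 1 (U): U=WWWW F=RRGG R=BBRR B=OOBB L=GGOO
After move 2 (R): R=RBRB U=WRWG F=RYGY D=YBYO B=WOWB
After move 3 (F): F=GRYY U=WROG R=WBGB D=RRYO L=GYOB
After move 4 (U): U=OWGR F=WBYY R=WOGB B=GYWB L=GROB
After move 5 (U): U=GORW F=WOYY R=GYGB B=GRWB L=WBOB
After move 6 (F): F=YWYO U=GOBB R=RYWB D=GGYO L=WROR
Query: F face = YWYO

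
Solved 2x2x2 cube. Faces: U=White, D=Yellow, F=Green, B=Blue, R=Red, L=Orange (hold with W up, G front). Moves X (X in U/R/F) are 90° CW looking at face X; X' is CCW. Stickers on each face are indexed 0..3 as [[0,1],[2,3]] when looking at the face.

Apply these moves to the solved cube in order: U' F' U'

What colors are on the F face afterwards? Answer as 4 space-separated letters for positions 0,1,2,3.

Answer: B W O G

Derivation:
After move 1 (U'): U=WWWW F=OOGG R=GGRR B=RRBB L=BBOO
After move 2 (F'): F=OGOG U=WWGR R=YGYR D=BOYY L=BWOW
After move 3 (U'): U=WRWG F=BWOG R=OGYR B=YGBB L=RROW
Query: F face = BWOG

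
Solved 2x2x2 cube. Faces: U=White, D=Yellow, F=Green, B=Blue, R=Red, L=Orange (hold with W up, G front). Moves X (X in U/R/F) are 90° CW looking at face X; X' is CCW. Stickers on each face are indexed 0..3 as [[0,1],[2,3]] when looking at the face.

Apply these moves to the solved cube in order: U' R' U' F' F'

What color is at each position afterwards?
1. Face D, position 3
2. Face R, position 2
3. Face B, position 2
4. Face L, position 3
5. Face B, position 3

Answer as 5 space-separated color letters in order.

Answer: G R Y O B

Derivation:
After move 1 (U'): U=WWWW F=OOGG R=GGRR B=RRBB L=BBOO
After move 2 (R'): R=GRGR U=WBWR F=OWGW D=YOYG B=YRYB
After move 3 (U'): U=BRWW F=BBGW R=OWGR B=GRYB L=YROO
After move 4 (F'): F=BWBG U=BROG R=OWYR D=ROYG L=YWOW
After move 5 (F'): F=WGBB U=BROY R=OWRR D=WWYG L=YGOO
Query 1: D[3] = G
Query 2: R[2] = R
Query 3: B[2] = Y
Query 4: L[3] = O
Query 5: B[3] = B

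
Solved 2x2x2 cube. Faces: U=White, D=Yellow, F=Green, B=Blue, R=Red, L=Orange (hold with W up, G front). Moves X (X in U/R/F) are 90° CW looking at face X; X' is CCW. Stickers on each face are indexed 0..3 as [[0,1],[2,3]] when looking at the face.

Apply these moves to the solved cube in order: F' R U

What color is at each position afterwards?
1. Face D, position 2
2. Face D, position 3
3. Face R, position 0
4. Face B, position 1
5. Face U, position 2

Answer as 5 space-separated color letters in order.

Answer: Y B R W G

Derivation:
After move 1 (F'): F=GGGG U=WWRR R=YRYR D=OOYY L=OWOW
After move 2 (R): R=YYRR U=WGRG F=GOGY D=OBYB B=RBWB
After move 3 (U): U=RWGG F=YYGY R=RBRR B=OWWB L=GOOW
Query 1: D[2] = Y
Query 2: D[3] = B
Query 3: R[0] = R
Query 4: B[1] = W
Query 5: U[2] = G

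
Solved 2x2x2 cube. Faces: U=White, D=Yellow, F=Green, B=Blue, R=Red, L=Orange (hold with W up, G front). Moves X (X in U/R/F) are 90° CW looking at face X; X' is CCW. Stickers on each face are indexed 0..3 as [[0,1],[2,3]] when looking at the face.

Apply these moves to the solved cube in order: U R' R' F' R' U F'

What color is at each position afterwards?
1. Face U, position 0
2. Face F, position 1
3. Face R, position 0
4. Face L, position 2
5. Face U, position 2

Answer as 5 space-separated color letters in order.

After move 1 (U): U=WWWW F=RRGG R=BBRR B=OOBB L=GGOO
After move 2 (R'): R=BRBR U=WBWO F=RWGW D=YRYG B=YOYB
After move 3 (R'): R=RRBB U=WYWY F=RBGO D=YWYW B=GORB
After move 4 (F'): F=BORG U=WYRB R=WRYB D=GOYW L=GYOW
After move 5 (R'): R=RBWY U=WRRG F=BYRB D=GOYG B=WOOB
After move 6 (U): U=RWGR F=RBRB R=WOWY B=GYOB L=BYOW
After move 7 (F'): F=BBRR U=RWWW R=OOGY D=YWYG L=BROG
Query 1: U[0] = R
Query 2: F[1] = B
Query 3: R[0] = O
Query 4: L[2] = O
Query 5: U[2] = W

Answer: R B O O W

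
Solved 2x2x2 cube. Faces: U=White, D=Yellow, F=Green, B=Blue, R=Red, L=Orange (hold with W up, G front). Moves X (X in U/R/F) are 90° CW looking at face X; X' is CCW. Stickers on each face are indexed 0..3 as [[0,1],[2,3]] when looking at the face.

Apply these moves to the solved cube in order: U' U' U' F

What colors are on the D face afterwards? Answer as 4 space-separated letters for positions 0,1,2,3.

Answer: R B Y Y

Derivation:
After move 1 (U'): U=WWWW F=OOGG R=GGRR B=RRBB L=BBOO
After move 2 (U'): U=WWWW F=BBGG R=OORR B=GGBB L=RROO
After move 3 (U'): U=WWWW F=RRGG R=BBRR B=OOBB L=GGOO
After move 4 (F): F=GRGR U=WWOG R=WBWR D=RBYY L=GYOY
Query: D face = RBYY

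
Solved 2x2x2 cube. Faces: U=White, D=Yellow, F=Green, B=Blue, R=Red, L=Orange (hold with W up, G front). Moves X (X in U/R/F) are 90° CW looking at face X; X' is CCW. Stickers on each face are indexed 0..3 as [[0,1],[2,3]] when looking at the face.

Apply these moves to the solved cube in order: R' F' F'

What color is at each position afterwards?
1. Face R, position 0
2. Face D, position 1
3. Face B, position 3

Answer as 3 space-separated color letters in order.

After move 1 (R'): R=RRRR U=WBWB F=GWGW D=YGYG B=YBYB
After move 2 (F'): F=WWGG U=WBRR R=GRYR D=OOYG L=OBOW
After move 3 (F'): F=WGWG U=WBGY R=OROR D=BWYG L=OROR
Query 1: R[0] = O
Query 2: D[1] = W
Query 3: B[3] = B

Answer: O W B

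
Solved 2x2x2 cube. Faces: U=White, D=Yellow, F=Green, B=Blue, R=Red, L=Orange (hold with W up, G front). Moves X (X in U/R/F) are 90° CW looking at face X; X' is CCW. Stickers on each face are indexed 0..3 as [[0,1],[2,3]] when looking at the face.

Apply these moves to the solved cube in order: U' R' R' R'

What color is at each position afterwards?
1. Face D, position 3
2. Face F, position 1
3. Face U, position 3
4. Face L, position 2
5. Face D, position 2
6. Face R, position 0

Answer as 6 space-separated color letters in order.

After move 1 (U'): U=WWWW F=OOGG R=GGRR B=RRBB L=BBOO
After move 2 (R'): R=GRGR U=WBWR F=OWGW D=YOYG B=YRYB
After move 3 (R'): R=RRGG U=WYWY F=OBGR D=YWYW B=GROB
After move 4 (R'): R=RGRG U=WOWG F=OYGY D=YBYR B=WRWB
Query 1: D[3] = R
Query 2: F[1] = Y
Query 3: U[3] = G
Query 4: L[2] = O
Query 5: D[2] = Y
Query 6: R[0] = R

Answer: R Y G O Y R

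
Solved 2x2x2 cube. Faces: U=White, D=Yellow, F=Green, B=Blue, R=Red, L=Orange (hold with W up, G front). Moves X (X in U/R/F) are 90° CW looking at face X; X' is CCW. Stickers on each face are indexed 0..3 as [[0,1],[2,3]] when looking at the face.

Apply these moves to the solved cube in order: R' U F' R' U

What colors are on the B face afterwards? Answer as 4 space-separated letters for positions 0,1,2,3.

After move 1 (R'): R=RRRR U=WBWB F=GWGW D=YGYG B=YBYB
After move 2 (U): U=WWBB F=RRGW R=YBRR B=OOYB L=GWOO
After move 3 (F'): F=RWRG U=WWYR R=GBYR D=WOYG L=GBOB
After move 4 (R'): R=BRGY U=WYYO F=RWRR D=WWYG B=GOOB
After move 5 (U): U=YWOY F=BRRR R=GOGY B=GBOB L=RWOB
Query: B face = GBOB

Answer: G B O B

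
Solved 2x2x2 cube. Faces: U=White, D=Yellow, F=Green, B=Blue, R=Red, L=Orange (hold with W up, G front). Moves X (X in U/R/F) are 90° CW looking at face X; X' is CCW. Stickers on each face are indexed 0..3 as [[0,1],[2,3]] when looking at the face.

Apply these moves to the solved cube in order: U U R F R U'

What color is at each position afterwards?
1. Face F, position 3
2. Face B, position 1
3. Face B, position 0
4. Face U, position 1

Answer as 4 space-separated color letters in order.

Answer: G W G Y

Derivation:
After move 1 (U): U=WWWW F=RRGG R=BBRR B=OOBB L=GGOO
After move 2 (U): U=WWWW F=BBGG R=OORR B=GGBB L=RROO
After move 3 (R): R=RORO U=WBWG F=BYGY D=YBYG B=WGWB
After move 4 (F): F=GBYY U=WBOR R=WOGO D=RRYG L=RYOB
After move 5 (R): R=GWOO U=WBOY F=GRYG D=RWYW B=RGBB
After move 6 (U'): U=BYWO F=RYYG R=GROO B=GWBB L=RGOB
Query 1: F[3] = G
Query 2: B[1] = W
Query 3: B[0] = G
Query 4: U[1] = Y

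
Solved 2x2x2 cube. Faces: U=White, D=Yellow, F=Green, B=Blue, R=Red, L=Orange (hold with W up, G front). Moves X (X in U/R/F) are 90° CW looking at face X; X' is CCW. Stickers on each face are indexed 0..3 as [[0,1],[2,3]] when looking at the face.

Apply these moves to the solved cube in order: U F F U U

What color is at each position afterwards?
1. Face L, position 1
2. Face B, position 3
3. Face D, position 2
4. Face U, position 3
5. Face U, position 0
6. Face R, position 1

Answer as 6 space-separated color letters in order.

After move 1 (U): U=WWWW F=RRGG R=BBRR B=OOBB L=GGOO
After move 2 (F): F=GRGR U=WWOG R=WBWR D=RBYY L=GYOY
After move 3 (F): F=GGRR U=WWYY R=OBGR D=WWYY L=GROB
After move 4 (U): U=YWYW F=OBRR R=OOGR B=GRBB L=GGOB
After move 5 (U): U=YYWW F=OORR R=GRGR B=GGBB L=OBOB
Query 1: L[1] = B
Query 2: B[3] = B
Query 3: D[2] = Y
Query 4: U[3] = W
Query 5: U[0] = Y
Query 6: R[1] = R

Answer: B B Y W Y R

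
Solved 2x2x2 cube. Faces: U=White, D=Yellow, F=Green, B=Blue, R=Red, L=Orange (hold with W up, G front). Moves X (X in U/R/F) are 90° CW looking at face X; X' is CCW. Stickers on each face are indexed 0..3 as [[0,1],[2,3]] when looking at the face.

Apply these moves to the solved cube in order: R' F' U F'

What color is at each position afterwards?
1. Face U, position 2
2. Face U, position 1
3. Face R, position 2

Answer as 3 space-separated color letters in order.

After move 1 (R'): R=RRRR U=WBWB F=GWGW D=YGYG B=YBYB
After move 2 (F'): F=WWGG U=WBRR R=GRYR D=OOYG L=OBOW
After move 3 (U): U=RWRB F=GRGG R=YBYR B=OBYB L=WWOW
After move 4 (F'): F=RGGG U=RWYY R=OBOR D=WWYG L=WBOR
Query 1: U[2] = Y
Query 2: U[1] = W
Query 3: R[2] = O

Answer: Y W O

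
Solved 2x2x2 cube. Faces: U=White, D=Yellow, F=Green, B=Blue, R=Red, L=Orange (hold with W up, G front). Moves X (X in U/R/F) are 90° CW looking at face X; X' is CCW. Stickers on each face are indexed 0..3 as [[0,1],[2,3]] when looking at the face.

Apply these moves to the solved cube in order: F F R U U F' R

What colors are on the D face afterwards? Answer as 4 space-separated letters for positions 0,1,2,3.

After move 1 (F): F=GGGG U=WWOO R=WRWR D=RRYY L=OYOY
After move 2 (F): F=GGGG U=WWYY R=OROR D=WWYY L=OROR
After move 3 (R): R=OORR U=WGYG F=GWGY D=WBYB B=YBWB
After move 4 (U): U=YWGG F=OOGY R=YBRR B=ORWB L=GWOR
After move 5 (U): U=GYGW F=YBGY R=ORRR B=GWWB L=OOOR
After move 6 (F'): F=BYYG U=GYOR R=BRWR D=ORYB L=OWOG
After move 7 (R): R=WBRR U=GYOG F=BRYB D=OWYG B=RWYB
Query: D face = OWYG

Answer: O W Y G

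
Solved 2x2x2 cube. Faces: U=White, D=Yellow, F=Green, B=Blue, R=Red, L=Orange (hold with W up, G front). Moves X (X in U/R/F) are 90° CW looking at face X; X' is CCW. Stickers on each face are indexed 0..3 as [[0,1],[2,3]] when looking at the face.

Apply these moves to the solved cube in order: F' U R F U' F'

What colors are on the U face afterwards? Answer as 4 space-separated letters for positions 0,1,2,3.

After move 1 (F'): F=GGGG U=WWRR R=YRYR D=OOYY L=OWOW
After move 2 (U): U=RWRW F=YRGG R=BBYR B=OWBB L=GGOW
After move 3 (R): R=YBRB U=RRRG F=YOGY D=OBYO B=WWWB
After move 4 (F): F=GYYO U=RRWG R=RBGB D=RYYO L=GOOB
After move 5 (U'): U=RGRW F=GOYO R=GYGB B=RBWB L=WWOB
After move 6 (F'): F=OOGY U=RGGG R=YYRB D=WBYO L=WWOR
Query: U face = RGGG

Answer: R G G G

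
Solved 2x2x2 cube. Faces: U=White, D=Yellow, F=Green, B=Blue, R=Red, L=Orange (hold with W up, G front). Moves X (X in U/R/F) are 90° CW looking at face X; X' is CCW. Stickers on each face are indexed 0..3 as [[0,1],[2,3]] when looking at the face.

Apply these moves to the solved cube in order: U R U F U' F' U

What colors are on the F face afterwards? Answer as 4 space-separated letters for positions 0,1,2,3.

Answer: W R R Y

Derivation:
After move 1 (U): U=WWWW F=RRGG R=BBRR B=OOBB L=GGOO
After move 2 (R): R=RBRB U=WRWG F=RYGY D=YBYO B=WOWB
After move 3 (U): U=WWGR F=RBGY R=WORB B=GGWB L=RYOO
After move 4 (F): F=GRYB U=WWOY R=GORB D=RWYO L=RYOB
After move 5 (U'): U=WYWO F=RYYB R=GRRB B=GOWB L=GGOB
After move 6 (F'): F=YBRY U=WYGR R=WRRB D=GBYO L=GOOW
After move 7 (U): U=GWRY F=WRRY R=GORB B=GOWB L=YBOW
Query: F face = WRRY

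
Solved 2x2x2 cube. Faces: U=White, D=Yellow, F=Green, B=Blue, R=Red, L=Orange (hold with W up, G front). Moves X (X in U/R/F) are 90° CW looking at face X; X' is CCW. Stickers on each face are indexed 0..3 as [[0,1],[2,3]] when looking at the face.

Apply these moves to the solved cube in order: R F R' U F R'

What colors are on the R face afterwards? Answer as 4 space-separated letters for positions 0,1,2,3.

Answer: B G W W

Derivation:
After move 1 (R): R=RRRR U=WGWG F=GYGY D=YBYB B=WBWB
After move 2 (F): F=GGYY U=WGOO R=WRGR D=RRYB L=OYOB
After move 3 (R'): R=RRWG U=WWOW F=GGYO D=RGYY B=BBRB
After move 4 (U): U=OWWW F=RRYO R=BBWG B=OYRB L=GGOB
After move 5 (F): F=YROR U=OWBG R=WBWG D=WBYY L=GROG
After move 6 (R'): R=BGWW U=ORBO F=YWOG D=WRYR B=YYBB
Query: R face = BGWW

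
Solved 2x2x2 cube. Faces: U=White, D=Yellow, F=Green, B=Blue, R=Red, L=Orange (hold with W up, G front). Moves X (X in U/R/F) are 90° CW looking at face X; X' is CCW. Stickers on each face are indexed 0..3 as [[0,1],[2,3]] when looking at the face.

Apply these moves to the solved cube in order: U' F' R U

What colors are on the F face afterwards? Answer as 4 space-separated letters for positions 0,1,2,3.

After move 1 (U'): U=WWWW F=OOGG R=GGRR B=RRBB L=BBOO
After move 2 (F'): F=OGOG U=WWGR R=YGYR D=BOYY L=BWOW
After move 3 (R): R=YYRG U=WGGG F=OOOY D=BBYR B=RRWB
After move 4 (U): U=GWGG F=YYOY R=RRRG B=BWWB L=OOOW
Query: F face = YYOY

Answer: Y Y O Y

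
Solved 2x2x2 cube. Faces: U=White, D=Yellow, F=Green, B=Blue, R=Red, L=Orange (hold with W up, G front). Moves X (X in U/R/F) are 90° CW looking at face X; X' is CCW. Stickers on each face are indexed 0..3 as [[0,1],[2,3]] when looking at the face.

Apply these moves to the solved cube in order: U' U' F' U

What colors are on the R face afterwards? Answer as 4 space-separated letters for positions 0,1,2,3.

After move 1 (U'): U=WWWW F=OOGG R=GGRR B=RRBB L=BBOO
After move 2 (U'): U=WWWW F=BBGG R=OORR B=GGBB L=RROO
After move 3 (F'): F=BGBG U=WWOR R=YOYR D=ROYY L=RWOW
After move 4 (U): U=OWRW F=YOBG R=GGYR B=RWBB L=BGOW
Query: R face = GGYR

Answer: G G Y R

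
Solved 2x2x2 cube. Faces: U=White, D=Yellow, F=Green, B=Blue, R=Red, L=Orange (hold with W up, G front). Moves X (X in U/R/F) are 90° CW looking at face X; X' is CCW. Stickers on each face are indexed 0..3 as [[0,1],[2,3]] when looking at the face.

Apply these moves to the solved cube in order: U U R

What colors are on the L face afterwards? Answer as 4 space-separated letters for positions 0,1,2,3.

Answer: R R O O

Derivation:
After move 1 (U): U=WWWW F=RRGG R=BBRR B=OOBB L=GGOO
After move 2 (U): U=WWWW F=BBGG R=OORR B=GGBB L=RROO
After move 3 (R): R=RORO U=WBWG F=BYGY D=YBYG B=WGWB
Query: L face = RROO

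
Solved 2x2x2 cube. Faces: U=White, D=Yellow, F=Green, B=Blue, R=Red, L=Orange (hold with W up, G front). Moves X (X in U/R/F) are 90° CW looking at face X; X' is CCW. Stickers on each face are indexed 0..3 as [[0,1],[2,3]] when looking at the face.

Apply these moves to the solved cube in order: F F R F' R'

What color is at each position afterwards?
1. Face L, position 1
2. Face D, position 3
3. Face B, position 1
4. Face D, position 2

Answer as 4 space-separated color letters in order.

Answer: G G B Y

Derivation:
After move 1 (F): F=GGGG U=WWOO R=WRWR D=RRYY L=OYOY
After move 2 (F): F=GGGG U=WWYY R=OROR D=WWYY L=OROR
After move 3 (R): R=OORR U=WGYG F=GWGY D=WBYB B=YBWB
After move 4 (F'): F=WYGG U=WGOR R=BOWR D=RRYB L=OGOY
After move 5 (R'): R=ORBW U=WWOY F=WGGR D=RYYG B=BBRB
Query 1: L[1] = G
Query 2: D[3] = G
Query 3: B[1] = B
Query 4: D[2] = Y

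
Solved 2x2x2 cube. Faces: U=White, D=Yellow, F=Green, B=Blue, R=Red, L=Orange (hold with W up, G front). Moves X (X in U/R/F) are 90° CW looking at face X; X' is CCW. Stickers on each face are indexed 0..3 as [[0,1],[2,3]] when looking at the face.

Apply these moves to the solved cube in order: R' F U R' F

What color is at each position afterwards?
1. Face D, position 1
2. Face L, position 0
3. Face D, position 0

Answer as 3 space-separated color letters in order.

Answer: B G Y

Derivation:
After move 1 (R'): R=RRRR U=WBWB F=GWGW D=YGYG B=YBYB
After move 2 (F): F=GGWW U=WBOO R=WRBR D=RRYG L=OYOG
After move 3 (U): U=OWOB F=WRWW R=YBBR B=OYYB L=GGOG
After move 4 (R'): R=BRYB U=OYOO F=WWWB D=RRYW B=GYRB
After move 5 (F): F=WWBW U=OYGG R=OROB D=YBYW L=GROR
Query 1: D[1] = B
Query 2: L[0] = G
Query 3: D[0] = Y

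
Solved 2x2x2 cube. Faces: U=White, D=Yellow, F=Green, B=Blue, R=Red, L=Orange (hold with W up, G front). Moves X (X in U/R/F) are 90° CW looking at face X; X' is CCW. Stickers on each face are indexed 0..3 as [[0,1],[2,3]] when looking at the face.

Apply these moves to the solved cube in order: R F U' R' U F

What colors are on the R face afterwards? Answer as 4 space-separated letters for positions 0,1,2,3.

Answer: W R W G

Derivation:
After move 1 (R): R=RRRR U=WGWG F=GYGY D=YBYB B=WBWB
After move 2 (F): F=GGYY U=WGOO R=WRGR D=RRYB L=OYOB
After move 3 (U'): U=GOWO F=OYYY R=GGGR B=WRWB L=WBOB
After move 4 (R'): R=GRGG U=GWWW F=OOYO D=RYYY B=BRRB
After move 5 (U): U=WGWW F=GRYO R=BRGG B=WBRB L=OOOB
After move 6 (F): F=YGOR U=WGBO R=WRWG D=GBYY L=OROY
Query: R face = WRWG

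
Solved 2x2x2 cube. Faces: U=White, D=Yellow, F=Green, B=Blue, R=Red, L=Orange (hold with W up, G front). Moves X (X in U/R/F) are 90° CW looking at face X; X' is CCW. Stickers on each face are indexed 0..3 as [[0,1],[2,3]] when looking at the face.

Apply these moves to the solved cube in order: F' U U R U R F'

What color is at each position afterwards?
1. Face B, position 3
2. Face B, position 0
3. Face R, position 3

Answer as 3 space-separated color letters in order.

After move 1 (F'): F=GGGG U=WWRR R=YRYR D=OOYY L=OWOW
After move 2 (U): U=RWRW F=YRGG R=BBYR B=OWBB L=GGOW
After move 3 (U): U=RRWW F=BBGG R=OWYR B=GGBB L=YROW
After move 4 (R): R=YORW U=RBWG F=BOGY D=OBYG B=WGRB
After move 5 (U): U=WRGB F=YOGY R=WGRW B=YRRB L=BOOW
After move 6 (R): R=RWWG U=WOGY F=YBGG D=ORYY B=BRRB
After move 7 (F'): F=BGYG U=WORW R=RWOG D=OWYY L=BYOG
Query 1: B[3] = B
Query 2: B[0] = B
Query 3: R[3] = G

Answer: B B G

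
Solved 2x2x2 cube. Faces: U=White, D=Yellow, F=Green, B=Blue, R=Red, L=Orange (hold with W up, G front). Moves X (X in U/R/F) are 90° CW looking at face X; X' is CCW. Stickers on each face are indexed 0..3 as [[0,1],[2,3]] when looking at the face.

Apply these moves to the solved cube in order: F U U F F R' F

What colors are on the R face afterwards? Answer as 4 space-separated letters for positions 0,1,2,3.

After move 1 (F): F=GGGG U=WWOO R=WRWR D=RRYY L=OYOY
After move 2 (U): U=OWOW F=WRGG R=BBWR B=OYBB L=GGOY
After move 3 (U): U=OOWW F=BBGG R=OYWR B=GGBB L=WROY
After move 4 (F): F=GBGB U=OOYR R=WYWR D=WOYY L=WROR
After move 5 (F): F=GGBB U=OORR R=YYRR D=WWYY L=WWOO
After move 6 (R'): R=YRYR U=OBRG F=GOBR D=WGYB B=YGWB
After move 7 (F): F=BGRO U=OBOW R=RRGR D=YYYB L=WWOG
Query: R face = RRGR

Answer: R R G R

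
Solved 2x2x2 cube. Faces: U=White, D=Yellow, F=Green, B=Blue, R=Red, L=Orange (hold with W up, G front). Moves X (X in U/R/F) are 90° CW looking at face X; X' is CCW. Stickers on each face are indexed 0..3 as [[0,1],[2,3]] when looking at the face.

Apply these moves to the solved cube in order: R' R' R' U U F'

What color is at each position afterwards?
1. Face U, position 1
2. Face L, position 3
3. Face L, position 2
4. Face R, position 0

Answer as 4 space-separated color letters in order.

Answer: W G O B

Derivation:
After move 1 (R'): R=RRRR U=WBWB F=GWGW D=YGYG B=YBYB
After move 2 (R'): R=RRRR U=WYWY F=GBGB D=YWYW B=GBGB
After move 3 (R'): R=RRRR U=WGWG F=GYGY D=YBYB B=WBWB
After move 4 (U): U=WWGG F=RRGY R=WBRR B=OOWB L=GYOO
After move 5 (U): U=GWGW F=WBGY R=OORR B=GYWB L=RROO
After move 6 (F'): F=BYWG U=GWOR R=BOYR D=ROYB L=RWOG
Query 1: U[1] = W
Query 2: L[3] = G
Query 3: L[2] = O
Query 4: R[0] = B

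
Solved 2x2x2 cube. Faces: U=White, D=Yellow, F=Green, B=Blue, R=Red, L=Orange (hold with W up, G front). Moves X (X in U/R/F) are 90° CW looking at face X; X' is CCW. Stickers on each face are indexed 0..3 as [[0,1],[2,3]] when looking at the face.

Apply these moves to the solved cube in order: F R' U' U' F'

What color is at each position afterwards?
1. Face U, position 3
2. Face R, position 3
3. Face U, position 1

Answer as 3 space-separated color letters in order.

After move 1 (F): F=GGGG U=WWOO R=WRWR D=RRYY L=OYOY
After move 2 (R'): R=RRWW U=WBOB F=GWGO D=RGYG B=YBRB
After move 3 (U'): U=BBWO F=OYGO R=GWWW B=RRRB L=YBOY
After move 4 (U'): U=BOBW F=YBGO R=OYWW B=GWRB L=RROY
After move 5 (F'): F=BOYG U=BOOW R=GYRW D=RYYG L=RWOB
Query 1: U[3] = W
Query 2: R[3] = W
Query 3: U[1] = O

Answer: W W O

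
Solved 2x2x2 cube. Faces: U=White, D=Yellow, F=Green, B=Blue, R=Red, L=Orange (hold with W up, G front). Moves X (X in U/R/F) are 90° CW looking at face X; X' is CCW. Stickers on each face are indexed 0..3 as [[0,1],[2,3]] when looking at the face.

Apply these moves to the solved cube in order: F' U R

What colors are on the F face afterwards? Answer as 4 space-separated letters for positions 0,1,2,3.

Answer: Y O G Y

Derivation:
After move 1 (F'): F=GGGG U=WWRR R=YRYR D=OOYY L=OWOW
After move 2 (U): U=RWRW F=YRGG R=BBYR B=OWBB L=GGOW
After move 3 (R): R=YBRB U=RRRG F=YOGY D=OBYO B=WWWB
Query: F face = YOGY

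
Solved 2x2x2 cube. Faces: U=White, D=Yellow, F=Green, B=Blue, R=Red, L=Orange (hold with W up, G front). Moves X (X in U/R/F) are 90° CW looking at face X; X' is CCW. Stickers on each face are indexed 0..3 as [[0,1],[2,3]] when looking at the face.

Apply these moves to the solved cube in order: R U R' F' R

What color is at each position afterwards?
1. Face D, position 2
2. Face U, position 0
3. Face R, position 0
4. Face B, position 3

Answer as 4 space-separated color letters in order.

After move 1 (R): R=RRRR U=WGWG F=GYGY D=YBYB B=WBWB
After move 2 (U): U=WWGG F=RRGY R=WBRR B=OOWB L=GYOO
After move 3 (R'): R=BRWR U=WWGO F=RWGG D=YRYY B=BOBB
After move 4 (F'): F=WGRG U=WWBW R=RRYR D=YOYY L=GOOG
After move 5 (R): R=YRRR U=WGBG F=WORY D=YBYB B=WOWB
Query 1: D[2] = Y
Query 2: U[0] = W
Query 3: R[0] = Y
Query 4: B[3] = B

Answer: Y W Y B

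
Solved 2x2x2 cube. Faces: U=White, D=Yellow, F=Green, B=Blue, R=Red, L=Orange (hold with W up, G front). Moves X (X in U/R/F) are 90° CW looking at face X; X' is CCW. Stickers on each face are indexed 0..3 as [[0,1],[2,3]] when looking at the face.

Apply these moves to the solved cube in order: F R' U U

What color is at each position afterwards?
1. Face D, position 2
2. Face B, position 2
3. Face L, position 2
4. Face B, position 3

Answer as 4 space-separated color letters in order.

Answer: Y R O B

Derivation:
After move 1 (F): F=GGGG U=WWOO R=WRWR D=RRYY L=OYOY
After move 2 (R'): R=RRWW U=WBOB F=GWGO D=RGYG B=YBRB
After move 3 (U): U=OWBB F=RRGO R=YBWW B=OYRB L=GWOY
After move 4 (U): U=BOBW F=YBGO R=OYWW B=GWRB L=RROY
Query 1: D[2] = Y
Query 2: B[2] = R
Query 3: L[2] = O
Query 4: B[3] = B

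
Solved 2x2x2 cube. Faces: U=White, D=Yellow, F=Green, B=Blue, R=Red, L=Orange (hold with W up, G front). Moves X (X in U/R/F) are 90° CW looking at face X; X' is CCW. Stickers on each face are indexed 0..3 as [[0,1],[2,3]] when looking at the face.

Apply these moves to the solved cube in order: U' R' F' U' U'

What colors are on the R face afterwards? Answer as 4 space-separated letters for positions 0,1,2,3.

After move 1 (U'): U=WWWW F=OOGG R=GGRR B=RRBB L=BBOO
After move 2 (R'): R=GRGR U=WBWR F=OWGW D=YOYG B=YRYB
After move 3 (F'): F=WWOG U=WBGG R=ORYR D=BOYG L=BROW
After move 4 (U'): U=BGWG F=BROG R=WWYR B=ORYB L=YROW
After move 5 (U'): U=GGBW F=YROG R=BRYR B=WWYB L=OROW
Query: R face = BRYR

Answer: B R Y R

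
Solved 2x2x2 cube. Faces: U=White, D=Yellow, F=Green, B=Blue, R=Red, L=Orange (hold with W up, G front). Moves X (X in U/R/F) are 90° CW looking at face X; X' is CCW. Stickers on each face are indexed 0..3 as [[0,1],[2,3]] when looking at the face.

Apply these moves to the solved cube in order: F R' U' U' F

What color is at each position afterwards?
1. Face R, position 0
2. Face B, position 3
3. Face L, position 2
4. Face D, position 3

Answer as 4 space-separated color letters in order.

Answer: B B O G

Derivation:
After move 1 (F): F=GGGG U=WWOO R=WRWR D=RRYY L=OYOY
After move 2 (R'): R=RRWW U=WBOB F=GWGO D=RGYG B=YBRB
After move 3 (U'): U=BBWO F=OYGO R=GWWW B=RRRB L=YBOY
After move 4 (U'): U=BOBW F=YBGO R=OYWW B=GWRB L=RROY
After move 5 (F): F=GYOB U=BOYR R=BYWW D=WOYG L=RROG
Query 1: R[0] = B
Query 2: B[3] = B
Query 3: L[2] = O
Query 4: D[3] = G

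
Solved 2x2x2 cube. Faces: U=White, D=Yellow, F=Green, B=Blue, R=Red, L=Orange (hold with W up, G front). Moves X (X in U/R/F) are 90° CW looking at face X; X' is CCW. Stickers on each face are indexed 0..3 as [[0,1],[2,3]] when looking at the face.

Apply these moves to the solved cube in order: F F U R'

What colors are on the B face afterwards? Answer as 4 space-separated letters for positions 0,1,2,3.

After move 1 (F): F=GGGG U=WWOO R=WRWR D=RRYY L=OYOY
After move 2 (F): F=GGGG U=WWYY R=OROR D=WWYY L=OROR
After move 3 (U): U=YWYW F=ORGG R=BBOR B=ORBB L=GGOR
After move 4 (R'): R=BRBO U=YBYO F=OWGW D=WRYG B=YRWB
Query: B face = YRWB

Answer: Y R W B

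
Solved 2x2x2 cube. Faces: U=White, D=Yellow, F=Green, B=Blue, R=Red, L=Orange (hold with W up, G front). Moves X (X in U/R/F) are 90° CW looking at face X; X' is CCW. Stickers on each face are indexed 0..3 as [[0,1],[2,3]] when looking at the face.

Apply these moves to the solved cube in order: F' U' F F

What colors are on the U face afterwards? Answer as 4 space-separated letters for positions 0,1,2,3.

After move 1 (F'): F=GGGG U=WWRR R=YRYR D=OOYY L=OWOW
After move 2 (U'): U=WRWR F=OWGG R=GGYR B=YRBB L=BBOW
After move 3 (F): F=GOGW U=WRWB R=WGRR D=YGYY L=BOOO
After move 4 (F): F=GGWO U=WROO R=WGBR D=RWYY L=BYOG
Query: U face = WROO

Answer: W R O O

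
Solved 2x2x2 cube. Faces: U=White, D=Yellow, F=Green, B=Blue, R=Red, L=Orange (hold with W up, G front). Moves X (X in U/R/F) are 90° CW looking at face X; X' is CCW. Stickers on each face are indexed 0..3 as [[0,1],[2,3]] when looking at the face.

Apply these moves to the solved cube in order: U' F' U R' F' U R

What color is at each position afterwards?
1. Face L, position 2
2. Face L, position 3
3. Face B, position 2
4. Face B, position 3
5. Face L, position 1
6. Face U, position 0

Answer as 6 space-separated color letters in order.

After move 1 (U'): U=WWWW F=OOGG R=GGRR B=RRBB L=BBOO
After move 2 (F'): F=OGOG U=WWGR R=YGYR D=BOYY L=BWOW
After move 3 (U): U=GWRW F=YGOG R=RRYR B=BWBB L=OGOW
After move 4 (R'): R=RRRY U=GBRB F=YWOW D=BGYG B=YWOB
After move 5 (F'): F=WWYO U=GBRR R=GRBY D=GWYG L=OBOR
After move 6 (U): U=RGRB F=GRYO R=YWBY B=OBOB L=WWOR
After move 7 (R): R=BYYW U=RRRO F=GWYG D=GOYO B=BBGB
Query 1: L[2] = O
Query 2: L[3] = R
Query 3: B[2] = G
Query 4: B[3] = B
Query 5: L[1] = W
Query 6: U[0] = R

Answer: O R G B W R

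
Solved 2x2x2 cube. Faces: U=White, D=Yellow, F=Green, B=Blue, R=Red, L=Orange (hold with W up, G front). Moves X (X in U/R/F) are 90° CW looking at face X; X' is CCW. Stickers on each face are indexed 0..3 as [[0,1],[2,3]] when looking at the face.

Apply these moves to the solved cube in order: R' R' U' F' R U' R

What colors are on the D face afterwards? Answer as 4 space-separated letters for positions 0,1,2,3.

Answer: B Y Y Y

Derivation:
After move 1 (R'): R=RRRR U=WBWB F=GWGW D=YGYG B=YBYB
After move 2 (R'): R=RRRR U=WYWY F=GBGB D=YWYW B=GBGB
After move 3 (U'): U=YYWW F=OOGB R=GBRR B=RRGB L=GBOO
After move 4 (F'): F=OBOG U=YYGR R=WBYR D=BOYW L=GWOW
After move 5 (R): R=YWRB U=YBGG F=OOOW D=BGYR B=RRYB
After move 6 (U'): U=BGYG F=GWOW R=OORB B=YWYB L=RROW
After move 7 (R): R=ROBO U=BWYW F=GGOR D=BYYY B=GWGB
Query: D face = BYYY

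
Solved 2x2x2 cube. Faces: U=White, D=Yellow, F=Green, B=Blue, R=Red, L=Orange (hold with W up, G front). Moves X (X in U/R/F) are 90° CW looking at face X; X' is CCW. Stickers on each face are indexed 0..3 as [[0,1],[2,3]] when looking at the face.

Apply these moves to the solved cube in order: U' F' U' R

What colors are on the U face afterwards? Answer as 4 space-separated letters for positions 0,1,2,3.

Answer: W W W G

Derivation:
After move 1 (U'): U=WWWW F=OOGG R=GGRR B=RRBB L=BBOO
After move 2 (F'): F=OGOG U=WWGR R=YGYR D=BOYY L=BWOW
After move 3 (U'): U=WRWG F=BWOG R=OGYR B=YGBB L=RROW
After move 4 (R): R=YORG U=WWWG F=BOOY D=BBYY B=GGRB
Query: U face = WWWG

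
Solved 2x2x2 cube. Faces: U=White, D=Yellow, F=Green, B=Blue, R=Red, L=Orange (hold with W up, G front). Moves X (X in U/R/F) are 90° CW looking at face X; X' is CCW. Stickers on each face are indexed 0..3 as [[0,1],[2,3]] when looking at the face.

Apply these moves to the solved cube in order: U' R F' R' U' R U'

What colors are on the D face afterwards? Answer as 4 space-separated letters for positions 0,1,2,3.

After move 1 (U'): U=WWWW F=OOGG R=GGRR B=RRBB L=BBOO
After move 2 (R): R=RGRG U=WOWG F=OYGY D=YBYR B=WRWB
After move 3 (F'): F=YYOG U=WORR R=BGYG D=BOYR L=BGOW
After move 4 (R'): R=GGBY U=WWRW F=YOOR D=BYYG B=RROB
After move 5 (U'): U=WWWR F=BGOR R=YOBY B=GGOB L=RROW
After move 6 (R): R=BYYO U=WGWR F=BYOG D=BOYG B=RGWB
After move 7 (U'): U=GRWW F=RROG R=BYYO B=BYWB L=RGOW
Query: D face = BOYG

Answer: B O Y G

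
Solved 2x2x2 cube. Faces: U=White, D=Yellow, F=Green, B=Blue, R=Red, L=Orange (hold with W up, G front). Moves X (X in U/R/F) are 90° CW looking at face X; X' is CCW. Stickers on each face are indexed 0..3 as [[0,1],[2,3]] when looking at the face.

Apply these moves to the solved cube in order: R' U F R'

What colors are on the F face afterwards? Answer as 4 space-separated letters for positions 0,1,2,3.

After move 1 (R'): R=RRRR U=WBWB F=GWGW D=YGYG B=YBYB
After move 2 (U): U=WWBB F=RRGW R=YBRR B=OOYB L=GWOO
After move 3 (F): F=GRWR U=WWOW R=BBBR D=RYYG L=GYOG
After move 4 (R'): R=BRBB U=WYOO F=GWWW D=RRYR B=GOYB
Query: F face = GWWW

Answer: G W W W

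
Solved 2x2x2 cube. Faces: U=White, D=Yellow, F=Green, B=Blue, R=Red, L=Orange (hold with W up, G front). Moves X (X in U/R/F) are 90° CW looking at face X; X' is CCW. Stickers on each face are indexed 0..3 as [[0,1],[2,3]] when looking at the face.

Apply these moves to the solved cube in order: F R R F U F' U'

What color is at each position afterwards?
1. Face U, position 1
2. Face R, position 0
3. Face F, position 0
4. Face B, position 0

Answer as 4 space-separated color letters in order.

Answer: Y W G R

Derivation:
After move 1 (F): F=GGGG U=WWOO R=WRWR D=RRYY L=OYOY
After move 2 (R): R=WWRR U=WGOG F=GRGY D=RBYB B=OBWB
After move 3 (R): R=RWRW U=WROY F=GBGB D=RWYO B=GBGB
After move 4 (F): F=GGBB U=WRYY R=OWYW D=RRYO L=OROW
After move 5 (U): U=YWYR F=OWBB R=GBYW B=ORGB L=GGOW
After move 6 (F'): F=WBOB U=YWGY R=RBRW D=GWYO L=GROY
After move 7 (U'): U=WYYG F=GROB R=WBRW B=RBGB L=OROY
Query 1: U[1] = Y
Query 2: R[0] = W
Query 3: F[0] = G
Query 4: B[0] = R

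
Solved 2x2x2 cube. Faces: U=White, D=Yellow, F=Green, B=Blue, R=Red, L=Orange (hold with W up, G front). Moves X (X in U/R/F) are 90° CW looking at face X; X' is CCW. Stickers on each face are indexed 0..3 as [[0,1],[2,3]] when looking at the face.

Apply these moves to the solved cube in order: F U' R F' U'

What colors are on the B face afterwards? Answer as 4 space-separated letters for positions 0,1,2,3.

Answer: B G O B

Derivation:
After move 1 (F): F=GGGG U=WWOO R=WRWR D=RRYY L=OYOY
After move 2 (U'): U=WOWO F=OYGG R=GGWR B=WRBB L=BBOY
After move 3 (R): R=WGRG U=WYWG F=ORGY D=RBYW B=OROB
After move 4 (F'): F=RYOG U=WYWR R=BGRG D=BYYW L=BGOW
After move 5 (U'): U=YRWW F=BGOG R=RYRG B=BGOB L=OROW
Query: B face = BGOB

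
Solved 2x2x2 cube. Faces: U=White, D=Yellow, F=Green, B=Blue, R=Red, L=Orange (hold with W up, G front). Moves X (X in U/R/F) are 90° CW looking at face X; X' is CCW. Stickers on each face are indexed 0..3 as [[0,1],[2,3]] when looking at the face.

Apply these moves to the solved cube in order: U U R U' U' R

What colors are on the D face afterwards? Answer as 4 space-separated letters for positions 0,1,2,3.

After move 1 (U): U=WWWW F=RRGG R=BBRR B=OOBB L=GGOO
After move 2 (U): U=WWWW F=BBGG R=OORR B=GGBB L=RROO
After move 3 (R): R=RORO U=WBWG F=BYGY D=YBYG B=WGWB
After move 4 (U'): U=BGWW F=RRGY R=BYRO B=ROWB L=WGOO
After move 5 (U'): U=GWBW F=WGGY R=RRRO B=BYWB L=ROOO
After move 6 (R): R=RROR U=GGBY F=WBGG D=YWYB B=WYWB
Query: D face = YWYB

Answer: Y W Y B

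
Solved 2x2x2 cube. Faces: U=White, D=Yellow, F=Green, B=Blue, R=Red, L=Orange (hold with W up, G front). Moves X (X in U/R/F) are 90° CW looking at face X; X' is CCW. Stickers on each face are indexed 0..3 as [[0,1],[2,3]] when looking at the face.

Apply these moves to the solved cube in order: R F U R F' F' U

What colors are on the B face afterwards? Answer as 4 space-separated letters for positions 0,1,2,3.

Answer: G R W B

Derivation:
After move 1 (R): R=RRRR U=WGWG F=GYGY D=YBYB B=WBWB
After move 2 (F): F=GGYY U=WGOO R=WRGR D=RRYB L=OYOB
After move 3 (U): U=OWOG F=WRYY R=WBGR B=OYWB L=GGOB
After move 4 (R): R=GWRB U=OROY F=WRYB D=RWYO B=GYWB
After move 5 (F'): F=RBWY U=ORGR R=WWRB D=GBYO L=GYOO
After move 6 (F'): F=BYRW U=ORWR R=BWGB D=YOYO L=GROG
After move 7 (U): U=WORR F=BWRW R=GYGB B=GRWB L=BYOG
Query: B face = GRWB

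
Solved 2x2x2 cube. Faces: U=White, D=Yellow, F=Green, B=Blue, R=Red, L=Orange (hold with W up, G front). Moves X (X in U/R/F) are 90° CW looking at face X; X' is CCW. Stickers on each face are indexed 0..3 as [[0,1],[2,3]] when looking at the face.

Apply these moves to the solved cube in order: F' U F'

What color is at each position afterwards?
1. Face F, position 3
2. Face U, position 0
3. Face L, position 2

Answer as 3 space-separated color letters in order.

Answer: G R O

Derivation:
After move 1 (F'): F=GGGG U=WWRR R=YRYR D=OOYY L=OWOW
After move 2 (U): U=RWRW F=YRGG R=BBYR B=OWBB L=GGOW
After move 3 (F'): F=RGYG U=RWBY R=OBOR D=GWYY L=GWOR
Query 1: F[3] = G
Query 2: U[0] = R
Query 3: L[2] = O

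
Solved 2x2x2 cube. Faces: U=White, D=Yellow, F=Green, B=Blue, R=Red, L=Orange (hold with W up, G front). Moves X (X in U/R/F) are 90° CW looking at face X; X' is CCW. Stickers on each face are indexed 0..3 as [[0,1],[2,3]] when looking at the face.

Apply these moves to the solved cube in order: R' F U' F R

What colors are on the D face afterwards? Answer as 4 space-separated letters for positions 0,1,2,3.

After move 1 (R'): R=RRRR U=WBWB F=GWGW D=YGYG B=YBYB
After move 2 (F): F=GGWW U=WBOO R=WRBR D=RRYG L=OYOG
After move 3 (U'): U=BOWO F=OYWW R=GGBR B=WRYB L=YBOG
After move 4 (F): F=WOWY U=BOGB R=WGOR D=BGYG L=YROR
After move 5 (R): R=OWRG U=BOGY F=WGWG D=BYYW B=BROB
Query: D face = BYYW

Answer: B Y Y W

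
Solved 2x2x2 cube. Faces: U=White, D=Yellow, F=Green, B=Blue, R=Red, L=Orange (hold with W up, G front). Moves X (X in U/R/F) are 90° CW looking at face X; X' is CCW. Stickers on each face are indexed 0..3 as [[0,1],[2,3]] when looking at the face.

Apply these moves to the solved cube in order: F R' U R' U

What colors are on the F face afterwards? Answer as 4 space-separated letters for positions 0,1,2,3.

After move 1 (F): F=GGGG U=WWOO R=WRWR D=RRYY L=OYOY
After move 2 (R'): R=RRWW U=WBOB F=GWGO D=RGYG B=YBRB
After move 3 (U): U=OWBB F=RRGO R=YBWW B=OYRB L=GWOY
After move 4 (R'): R=BWYW U=ORBO F=RWGB D=RRYO B=GYGB
After move 5 (U): U=BOOR F=BWGB R=GYYW B=GWGB L=RWOY
Query: F face = BWGB

Answer: B W G B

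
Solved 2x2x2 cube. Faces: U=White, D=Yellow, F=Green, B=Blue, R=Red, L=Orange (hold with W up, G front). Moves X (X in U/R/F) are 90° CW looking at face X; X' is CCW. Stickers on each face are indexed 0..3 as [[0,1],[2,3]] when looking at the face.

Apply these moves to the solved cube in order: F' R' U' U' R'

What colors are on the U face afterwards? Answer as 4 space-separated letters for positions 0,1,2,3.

Answer: B O B G

Derivation:
After move 1 (F'): F=GGGG U=WWRR R=YRYR D=OOYY L=OWOW
After move 2 (R'): R=RRYY U=WBRB F=GWGR D=OGYG B=YBOB
After move 3 (U'): U=BBWR F=OWGR R=GWYY B=RROB L=YBOW
After move 4 (U'): U=BRBW F=YBGR R=OWYY B=GWOB L=RROW
After move 5 (R'): R=WYOY U=BOBG F=YRGW D=OBYR B=GWGB
Query: U face = BOBG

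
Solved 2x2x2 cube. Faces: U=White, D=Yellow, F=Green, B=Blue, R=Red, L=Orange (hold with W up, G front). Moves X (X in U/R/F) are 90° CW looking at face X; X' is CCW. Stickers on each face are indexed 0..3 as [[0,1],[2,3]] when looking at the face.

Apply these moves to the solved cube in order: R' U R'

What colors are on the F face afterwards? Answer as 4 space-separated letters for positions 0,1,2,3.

Answer: R W G B

Derivation:
After move 1 (R'): R=RRRR U=WBWB F=GWGW D=YGYG B=YBYB
After move 2 (U): U=WWBB F=RRGW R=YBRR B=OOYB L=GWOO
After move 3 (R'): R=BRYR U=WYBO F=RWGB D=YRYW B=GOGB
Query: F face = RWGB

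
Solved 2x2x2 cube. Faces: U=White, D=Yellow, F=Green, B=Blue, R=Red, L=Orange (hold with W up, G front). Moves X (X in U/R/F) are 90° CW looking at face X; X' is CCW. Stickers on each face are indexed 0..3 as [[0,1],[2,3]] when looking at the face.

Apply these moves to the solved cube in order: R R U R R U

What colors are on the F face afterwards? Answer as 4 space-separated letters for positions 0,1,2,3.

After move 1 (R): R=RRRR U=WGWG F=GYGY D=YBYB B=WBWB
After move 2 (R): R=RRRR U=WYWY F=GBGB D=YWYW B=GBGB
After move 3 (U): U=WWYY F=RRGB R=GBRR B=OOGB L=GBOO
After move 4 (R): R=RGRB U=WRYB F=RWGW D=YGYO B=YOWB
After move 5 (R): R=RRBG U=WWYW F=RGGO D=YWYY B=BORB
After move 6 (U): U=YWWW F=RRGO R=BOBG B=GBRB L=RGOO
Query: F face = RRGO

Answer: R R G O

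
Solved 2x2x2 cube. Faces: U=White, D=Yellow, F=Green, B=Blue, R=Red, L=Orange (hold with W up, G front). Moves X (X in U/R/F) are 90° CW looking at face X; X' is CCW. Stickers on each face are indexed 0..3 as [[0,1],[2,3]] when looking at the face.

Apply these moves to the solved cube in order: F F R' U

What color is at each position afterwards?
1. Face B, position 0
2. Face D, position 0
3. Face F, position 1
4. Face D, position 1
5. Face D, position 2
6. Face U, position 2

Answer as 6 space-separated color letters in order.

Answer: O W R G Y B

Derivation:
After move 1 (F): F=GGGG U=WWOO R=WRWR D=RRYY L=OYOY
After move 2 (F): F=GGGG U=WWYY R=OROR D=WWYY L=OROR
After move 3 (R'): R=RROO U=WBYB F=GWGY D=WGYG B=YBWB
After move 4 (U): U=YWBB F=RRGY R=YBOO B=ORWB L=GWOR
Query 1: B[0] = O
Query 2: D[0] = W
Query 3: F[1] = R
Query 4: D[1] = G
Query 5: D[2] = Y
Query 6: U[2] = B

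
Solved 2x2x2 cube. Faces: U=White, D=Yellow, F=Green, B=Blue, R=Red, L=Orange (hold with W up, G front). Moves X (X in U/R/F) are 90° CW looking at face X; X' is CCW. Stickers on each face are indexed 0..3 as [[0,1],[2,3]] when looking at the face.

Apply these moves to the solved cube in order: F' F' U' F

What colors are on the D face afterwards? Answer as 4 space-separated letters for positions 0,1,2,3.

After move 1 (F'): F=GGGG U=WWRR R=YRYR D=OOYY L=OWOW
After move 2 (F'): F=GGGG U=WWYY R=OROR D=WWYY L=OROR
After move 3 (U'): U=WYWY F=ORGG R=GGOR B=ORBB L=BBOR
After move 4 (F): F=GOGR U=WYRB R=WGYR D=OGYY L=BWOW
Query: D face = OGYY

Answer: O G Y Y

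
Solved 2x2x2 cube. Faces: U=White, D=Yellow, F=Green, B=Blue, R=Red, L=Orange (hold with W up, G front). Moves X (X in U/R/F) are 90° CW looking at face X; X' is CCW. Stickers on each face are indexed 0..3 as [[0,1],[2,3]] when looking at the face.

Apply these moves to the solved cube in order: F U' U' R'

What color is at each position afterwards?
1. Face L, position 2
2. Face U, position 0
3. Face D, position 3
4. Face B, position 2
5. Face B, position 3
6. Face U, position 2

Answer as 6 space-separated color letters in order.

Answer: O O G R B W

Derivation:
After move 1 (F): F=GGGG U=WWOO R=WRWR D=RRYY L=OYOY
After move 2 (U'): U=WOWO F=OYGG R=GGWR B=WRBB L=BBOY
After move 3 (U'): U=OOWW F=BBGG R=OYWR B=GGBB L=WROY
After move 4 (R'): R=YROW U=OBWG F=BOGW D=RBYG B=YGRB
Query 1: L[2] = O
Query 2: U[0] = O
Query 3: D[3] = G
Query 4: B[2] = R
Query 5: B[3] = B
Query 6: U[2] = W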